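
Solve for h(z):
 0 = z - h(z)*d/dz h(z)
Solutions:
 h(z) = -sqrt(C1 + z^2)
 h(z) = sqrt(C1 + z^2)


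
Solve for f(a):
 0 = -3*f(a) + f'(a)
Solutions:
 f(a) = C1*exp(3*a)


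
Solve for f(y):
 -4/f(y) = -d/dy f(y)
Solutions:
 f(y) = -sqrt(C1 + 8*y)
 f(y) = sqrt(C1 + 8*y)


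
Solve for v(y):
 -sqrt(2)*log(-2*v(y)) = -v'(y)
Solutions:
 -sqrt(2)*Integral(1/(log(-_y) + log(2)), (_y, v(y)))/2 = C1 - y


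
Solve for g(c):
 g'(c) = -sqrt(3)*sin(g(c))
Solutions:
 g(c) = -acos((-C1 - exp(2*sqrt(3)*c))/(C1 - exp(2*sqrt(3)*c))) + 2*pi
 g(c) = acos((-C1 - exp(2*sqrt(3)*c))/(C1 - exp(2*sqrt(3)*c)))


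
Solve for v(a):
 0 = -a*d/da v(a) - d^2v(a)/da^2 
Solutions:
 v(a) = C1 + C2*erf(sqrt(2)*a/2)


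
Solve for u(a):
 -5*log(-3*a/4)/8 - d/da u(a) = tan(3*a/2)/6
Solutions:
 u(a) = C1 - 5*a*log(-a)/8 - 5*a*log(3)/8 + 5*a/8 + 5*a*log(2)/4 + log(cos(3*a/2))/9


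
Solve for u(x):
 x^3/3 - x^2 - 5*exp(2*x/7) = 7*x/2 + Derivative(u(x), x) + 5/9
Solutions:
 u(x) = C1 + x^4/12 - x^3/3 - 7*x^2/4 - 5*x/9 - 35*exp(2*x/7)/2


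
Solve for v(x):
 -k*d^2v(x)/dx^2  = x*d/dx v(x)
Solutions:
 v(x) = C1 + C2*sqrt(k)*erf(sqrt(2)*x*sqrt(1/k)/2)


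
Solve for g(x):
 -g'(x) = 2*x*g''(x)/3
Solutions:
 g(x) = C1 + C2/sqrt(x)


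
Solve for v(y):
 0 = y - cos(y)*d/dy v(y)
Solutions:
 v(y) = C1 + Integral(y/cos(y), y)


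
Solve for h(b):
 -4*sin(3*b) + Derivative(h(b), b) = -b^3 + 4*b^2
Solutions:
 h(b) = C1 - b^4/4 + 4*b^3/3 - 4*cos(3*b)/3


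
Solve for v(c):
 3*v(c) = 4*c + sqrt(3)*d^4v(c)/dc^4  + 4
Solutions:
 v(c) = C1*exp(-3^(1/8)*c) + C2*exp(3^(1/8)*c) + C3*sin(3^(1/8)*c) + C4*cos(3^(1/8)*c) + 4*c/3 + 4/3


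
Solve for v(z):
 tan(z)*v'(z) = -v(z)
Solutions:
 v(z) = C1/sin(z)


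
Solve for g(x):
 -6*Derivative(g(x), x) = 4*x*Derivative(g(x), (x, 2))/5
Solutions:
 g(x) = C1 + C2/x^(13/2)


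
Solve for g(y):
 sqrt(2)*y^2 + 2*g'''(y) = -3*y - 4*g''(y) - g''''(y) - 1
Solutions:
 g(y) = C1 + C2*y - sqrt(2)*y^4/48 + y^3*(-3 + sqrt(2))/24 + y^2/16 + (C3*sin(sqrt(3)*y) + C4*cos(sqrt(3)*y))*exp(-y)


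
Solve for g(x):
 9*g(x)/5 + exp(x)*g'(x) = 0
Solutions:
 g(x) = C1*exp(9*exp(-x)/5)


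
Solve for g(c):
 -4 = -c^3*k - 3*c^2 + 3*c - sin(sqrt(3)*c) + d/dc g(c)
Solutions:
 g(c) = C1 + c^4*k/4 + c^3 - 3*c^2/2 - 4*c - sqrt(3)*cos(sqrt(3)*c)/3


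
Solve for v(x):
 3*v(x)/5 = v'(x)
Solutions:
 v(x) = C1*exp(3*x/5)


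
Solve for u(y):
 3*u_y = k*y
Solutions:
 u(y) = C1 + k*y^2/6


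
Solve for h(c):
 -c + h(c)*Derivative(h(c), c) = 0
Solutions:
 h(c) = -sqrt(C1 + c^2)
 h(c) = sqrt(C1 + c^2)


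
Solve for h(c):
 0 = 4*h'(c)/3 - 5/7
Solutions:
 h(c) = C1 + 15*c/28


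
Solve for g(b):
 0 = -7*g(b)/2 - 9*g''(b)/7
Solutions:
 g(b) = C1*sin(7*sqrt(2)*b/6) + C2*cos(7*sqrt(2)*b/6)


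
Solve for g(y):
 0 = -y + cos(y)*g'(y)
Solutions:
 g(y) = C1 + Integral(y/cos(y), y)


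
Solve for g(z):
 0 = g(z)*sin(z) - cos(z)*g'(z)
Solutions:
 g(z) = C1/cos(z)


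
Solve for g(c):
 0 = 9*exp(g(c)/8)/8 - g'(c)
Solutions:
 g(c) = 8*log(-1/(C1 + 9*c)) + 48*log(2)


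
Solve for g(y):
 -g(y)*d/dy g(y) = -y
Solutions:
 g(y) = -sqrt(C1 + y^2)
 g(y) = sqrt(C1 + y^2)


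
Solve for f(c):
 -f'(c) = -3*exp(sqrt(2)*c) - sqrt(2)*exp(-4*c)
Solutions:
 f(c) = C1 + 3*sqrt(2)*exp(sqrt(2)*c)/2 - sqrt(2)*exp(-4*c)/4


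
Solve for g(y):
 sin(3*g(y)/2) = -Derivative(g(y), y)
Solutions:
 g(y) = -2*acos((-C1 - exp(3*y))/(C1 - exp(3*y)))/3 + 4*pi/3
 g(y) = 2*acos((-C1 - exp(3*y))/(C1 - exp(3*y)))/3


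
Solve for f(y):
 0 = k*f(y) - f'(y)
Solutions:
 f(y) = C1*exp(k*y)


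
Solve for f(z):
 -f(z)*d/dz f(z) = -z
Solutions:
 f(z) = -sqrt(C1 + z^2)
 f(z) = sqrt(C1 + z^2)


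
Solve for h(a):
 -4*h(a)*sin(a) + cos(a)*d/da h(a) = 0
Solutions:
 h(a) = C1/cos(a)^4


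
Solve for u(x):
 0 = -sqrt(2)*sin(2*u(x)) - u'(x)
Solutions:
 u(x) = pi - acos((-C1 - exp(4*sqrt(2)*x))/(C1 - exp(4*sqrt(2)*x)))/2
 u(x) = acos((-C1 - exp(4*sqrt(2)*x))/(C1 - exp(4*sqrt(2)*x)))/2


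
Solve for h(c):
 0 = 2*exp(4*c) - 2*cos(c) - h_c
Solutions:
 h(c) = C1 + exp(4*c)/2 - 2*sin(c)


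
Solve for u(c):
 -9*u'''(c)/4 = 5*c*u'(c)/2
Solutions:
 u(c) = C1 + Integral(C2*airyai(-30^(1/3)*c/3) + C3*airybi(-30^(1/3)*c/3), c)


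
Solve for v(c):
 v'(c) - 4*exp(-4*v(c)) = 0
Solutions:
 v(c) = log(-I*(C1 + 16*c)^(1/4))
 v(c) = log(I*(C1 + 16*c)^(1/4))
 v(c) = log(-(C1 + 16*c)^(1/4))
 v(c) = log(C1 + 16*c)/4


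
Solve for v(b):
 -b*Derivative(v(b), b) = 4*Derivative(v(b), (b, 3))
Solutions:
 v(b) = C1 + Integral(C2*airyai(-2^(1/3)*b/2) + C3*airybi(-2^(1/3)*b/2), b)


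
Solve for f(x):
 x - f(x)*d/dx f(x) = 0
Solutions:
 f(x) = -sqrt(C1 + x^2)
 f(x) = sqrt(C1 + x^2)


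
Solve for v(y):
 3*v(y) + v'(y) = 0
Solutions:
 v(y) = C1*exp(-3*y)


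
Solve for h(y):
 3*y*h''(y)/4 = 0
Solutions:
 h(y) = C1 + C2*y


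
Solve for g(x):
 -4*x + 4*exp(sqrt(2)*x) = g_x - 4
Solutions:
 g(x) = C1 - 2*x^2 + 4*x + 2*sqrt(2)*exp(sqrt(2)*x)


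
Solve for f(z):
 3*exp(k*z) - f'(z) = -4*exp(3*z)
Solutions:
 f(z) = C1 + 4*exp(3*z)/3 + 3*exp(k*z)/k


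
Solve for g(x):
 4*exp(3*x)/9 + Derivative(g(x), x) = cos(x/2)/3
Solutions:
 g(x) = C1 - 4*exp(3*x)/27 + 2*sin(x/2)/3


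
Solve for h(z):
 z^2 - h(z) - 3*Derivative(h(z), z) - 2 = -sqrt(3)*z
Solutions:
 h(z) = C1*exp(-z/3) + z^2 - 6*z + sqrt(3)*z - 3*sqrt(3) + 16


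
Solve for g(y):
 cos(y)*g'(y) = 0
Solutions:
 g(y) = C1


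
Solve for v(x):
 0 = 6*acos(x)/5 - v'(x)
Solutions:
 v(x) = C1 + 6*x*acos(x)/5 - 6*sqrt(1 - x^2)/5


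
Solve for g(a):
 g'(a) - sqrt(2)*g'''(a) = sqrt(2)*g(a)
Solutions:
 g(a) = C1*exp(3^(1/3)*a*(2^(5/6)*3^(1/3)/(sqrt(3)*sqrt(27 - sqrt(2)) + 9)^(1/3) + 2^(2/3)*(sqrt(3)*sqrt(27 - sqrt(2)) + 9)^(1/3))/12)*sin(3^(1/6)*a*(-3*2^(5/6)/(sqrt(3)*sqrt(27 - sqrt(2)) + 9)^(1/3) + 6^(2/3)*(sqrt(3)*sqrt(27 - sqrt(2)) + 9)^(1/3))/12) + C2*exp(3^(1/3)*a*(2^(5/6)*3^(1/3)/(sqrt(3)*sqrt(27 - sqrt(2)) + 9)^(1/3) + 2^(2/3)*(sqrt(3)*sqrt(27 - sqrt(2)) + 9)^(1/3))/12)*cos(3^(1/6)*a*(-3*2^(5/6)/(sqrt(3)*sqrt(27 - sqrt(2)) + 9)^(1/3) + 6^(2/3)*(sqrt(3)*sqrt(27 - sqrt(2)) + 9)^(1/3))/12) + C3*exp(-3^(1/3)*a*(2^(5/6)*3^(1/3)/(sqrt(3)*sqrt(27 - sqrt(2)) + 9)^(1/3) + 2^(2/3)*(sqrt(3)*sqrt(27 - sqrt(2)) + 9)^(1/3))/6)


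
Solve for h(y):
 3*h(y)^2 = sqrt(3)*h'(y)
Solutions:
 h(y) = -1/(C1 + sqrt(3)*y)


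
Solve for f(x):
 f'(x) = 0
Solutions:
 f(x) = C1


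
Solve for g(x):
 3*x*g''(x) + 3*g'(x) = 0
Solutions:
 g(x) = C1 + C2*log(x)


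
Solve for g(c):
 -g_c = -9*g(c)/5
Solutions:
 g(c) = C1*exp(9*c/5)


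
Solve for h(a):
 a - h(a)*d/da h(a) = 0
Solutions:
 h(a) = -sqrt(C1 + a^2)
 h(a) = sqrt(C1 + a^2)


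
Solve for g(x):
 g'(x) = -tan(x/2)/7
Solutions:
 g(x) = C1 + 2*log(cos(x/2))/7


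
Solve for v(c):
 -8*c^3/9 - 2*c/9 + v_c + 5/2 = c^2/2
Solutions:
 v(c) = C1 + 2*c^4/9 + c^3/6 + c^2/9 - 5*c/2


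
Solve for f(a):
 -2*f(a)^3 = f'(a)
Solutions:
 f(a) = -sqrt(2)*sqrt(-1/(C1 - 2*a))/2
 f(a) = sqrt(2)*sqrt(-1/(C1 - 2*a))/2


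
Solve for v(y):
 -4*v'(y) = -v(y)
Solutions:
 v(y) = C1*exp(y/4)


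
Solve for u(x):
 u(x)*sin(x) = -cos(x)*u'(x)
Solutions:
 u(x) = C1*cos(x)


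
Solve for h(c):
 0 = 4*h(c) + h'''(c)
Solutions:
 h(c) = C3*exp(-2^(2/3)*c) + (C1*sin(2^(2/3)*sqrt(3)*c/2) + C2*cos(2^(2/3)*sqrt(3)*c/2))*exp(2^(2/3)*c/2)


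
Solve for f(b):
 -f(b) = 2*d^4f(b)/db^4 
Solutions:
 f(b) = (C1*sin(2^(1/4)*b/2) + C2*cos(2^(1/4)*b/2))*exp(-2^(1/4)*b/2) + (C3*sin(2^(1/4)*b/2) + C4*cos(2^(1/4)*b/2))*exp(2^(1/4)*b/2)


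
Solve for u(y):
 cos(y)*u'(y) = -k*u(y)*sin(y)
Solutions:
 u(y) = C1*exp(k*log(cos(y)))


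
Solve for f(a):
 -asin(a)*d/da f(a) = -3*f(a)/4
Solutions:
 f(a) = C1*exp(3*Integral(1/asin(a), a)/4)


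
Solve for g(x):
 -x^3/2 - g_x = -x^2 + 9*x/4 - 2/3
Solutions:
 g(x) = C1 - x^4/8 + x^3/3 - 9*x^2/8 + 2*x/3


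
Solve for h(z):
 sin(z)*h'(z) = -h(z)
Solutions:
 h(z) = C1*sqrt(cos(z) + 1)/sqrt(cos(z) - 1)


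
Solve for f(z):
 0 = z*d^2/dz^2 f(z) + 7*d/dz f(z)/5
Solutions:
 f(z) = C1 + C2/z^(2/5)


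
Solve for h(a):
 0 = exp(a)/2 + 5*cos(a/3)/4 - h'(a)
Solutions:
 h(a) = C1 + exp(a)/2 + 15*sin(a/3)/4


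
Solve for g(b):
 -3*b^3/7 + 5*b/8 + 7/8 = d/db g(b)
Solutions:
 g(b) = C1 - 3*b^4/28 + 5*b^2/16 + 7*b/8


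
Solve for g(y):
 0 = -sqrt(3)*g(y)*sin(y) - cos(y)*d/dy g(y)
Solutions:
 g(y) = C1*cos(y)^(sqrt(3))


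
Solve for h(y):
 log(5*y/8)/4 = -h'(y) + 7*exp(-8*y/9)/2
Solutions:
 h(y) = C1 - y*log(y)/4 + y*(-log(5) + 1 + 3*log(2))/4 - 63*exp(-8*y/9)/16


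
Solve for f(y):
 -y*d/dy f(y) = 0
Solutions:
 f(y) = C1


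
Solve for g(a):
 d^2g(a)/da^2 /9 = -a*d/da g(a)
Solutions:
 g(a) = C1 + C2*erf(3*sqrt(2)*a/2)


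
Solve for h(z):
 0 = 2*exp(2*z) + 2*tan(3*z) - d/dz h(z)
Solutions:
 h(z) = C1 + exp(2*z) - 2*log(cos(3*z))/3


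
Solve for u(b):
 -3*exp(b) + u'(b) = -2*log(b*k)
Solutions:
 u(b) = C1 - 2*b*log(b*k) + 2*b + 3*exp(b)


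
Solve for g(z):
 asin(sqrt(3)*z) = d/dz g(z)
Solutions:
 g(z) = C1 + z*asin(sqrt(3)*z) + sqrt(3)*sqrt(1 - 3*z^2)/3


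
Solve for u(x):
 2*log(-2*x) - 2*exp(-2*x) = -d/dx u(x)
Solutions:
 u(x) = C1 - 2*x*log(-x) + 2*x*(1 - log(2)) - exp(-2*x)


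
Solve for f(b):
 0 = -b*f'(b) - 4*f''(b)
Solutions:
 f(b) = C1 + C2*erf(sqrt(2)*b/4)


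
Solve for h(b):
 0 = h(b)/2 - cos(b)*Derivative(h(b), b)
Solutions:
 h(b) = C1*(sin(b) + 1)^(1/4)/(sin(b) - 1)^(1/4)


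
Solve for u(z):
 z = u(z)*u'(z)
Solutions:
 u(z) = -sqrt(C1 + z^2)
 u(z) = sqrt(C1 + z^2)


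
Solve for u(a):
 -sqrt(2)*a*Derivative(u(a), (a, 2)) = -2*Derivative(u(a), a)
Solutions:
 u(a) = C1 + C2*a^(1 + sqrt(2))


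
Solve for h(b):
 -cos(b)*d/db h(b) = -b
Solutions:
 h(b) = C1 + Integral(b/cos(b), b)


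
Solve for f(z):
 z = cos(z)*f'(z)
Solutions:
 f(z) = C1 + Integral(z/cos(z), z)


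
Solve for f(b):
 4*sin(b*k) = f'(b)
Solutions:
 f(b) = C1 - 4*cos(b*k)/k


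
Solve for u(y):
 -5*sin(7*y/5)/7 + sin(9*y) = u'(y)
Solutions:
 u(y) = C1 + 25*cos(7*y/5)/49 - cos(9*y)/9


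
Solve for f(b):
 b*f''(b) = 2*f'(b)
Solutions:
 f(b) = C1 + C2*b^3


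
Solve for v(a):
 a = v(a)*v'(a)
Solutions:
 v(a) = -sqrt(C1 + a^2)
 v(a) = sqrt(C1 + a^2)


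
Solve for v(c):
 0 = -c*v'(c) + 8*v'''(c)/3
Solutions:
 v(c) = C1 + Integral(C2*airyai(3^(1/3)*c/2) + C3*airybi(3^(1/3)*c/2), c)


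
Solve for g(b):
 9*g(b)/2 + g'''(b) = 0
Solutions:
 g(b) = C3*exp(-6^(2/3)*b/2) + (C1*sin(3*2^(2/3)*3^(1/6)*b/4) + C2*cos(3*2^(2/3)*3^(1/6)*b/4))*exp(6^(2/3)*b/4)


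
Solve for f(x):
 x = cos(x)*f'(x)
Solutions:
 f(x) = C1 + Integral(x/cos(x), x)


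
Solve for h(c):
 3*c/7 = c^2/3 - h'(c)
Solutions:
 h(c) = C1 + c^3/9 - 3*c^2/14


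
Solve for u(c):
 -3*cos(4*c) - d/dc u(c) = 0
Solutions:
 u(c) = C1 - 3*sin(4*c)/4


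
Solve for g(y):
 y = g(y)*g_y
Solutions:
 g(y) = -sqrt(C1 + y^2)
 g(y) = sqrt(C1 + y^2)


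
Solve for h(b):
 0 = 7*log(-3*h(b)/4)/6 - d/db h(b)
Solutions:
 -6*Integral(1/(log(-_y) - 2*log(2) + log(3)), (_y, h(b)))/7 = C1 - b


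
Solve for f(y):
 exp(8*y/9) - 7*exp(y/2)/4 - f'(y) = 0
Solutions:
 f(y) = C1 + 9*exp(8*y/9)/8 - 7*exp(y/2)/2


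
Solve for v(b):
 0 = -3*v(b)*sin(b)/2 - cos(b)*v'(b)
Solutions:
 v(b) = C1*cos(b)^(3/2)


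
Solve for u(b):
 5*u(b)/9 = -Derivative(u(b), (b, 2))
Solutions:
 u(b) = C1*sin(sqrt(5)*b/3) + C2*cos(sqrt(5)*b/3)


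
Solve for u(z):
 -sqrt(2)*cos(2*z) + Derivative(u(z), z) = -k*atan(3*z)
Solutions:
 u(z) = C1 - k*(z*atan(3*z) - log(9*z^2 + 1)/6) + sqrt(2)*sin(2*z)/2


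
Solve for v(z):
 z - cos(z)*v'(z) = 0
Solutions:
 v(z) = C1 + Integral(z/cos(z), z)


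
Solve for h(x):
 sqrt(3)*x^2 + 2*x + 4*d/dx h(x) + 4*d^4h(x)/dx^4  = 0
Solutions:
 h(x) = C1 + C4*exp(-x) - sqrt(3)*x^3/12 - x^2/4 + (C2*sin(sqrt(3)*x/2) + C3*cos(sqrt(3)*x/2))*exp(x/2)


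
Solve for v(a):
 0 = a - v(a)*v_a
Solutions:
 v(a) = -sqrt(C1 + a^2)
 v(a) = sqrt(C1 + a^2)


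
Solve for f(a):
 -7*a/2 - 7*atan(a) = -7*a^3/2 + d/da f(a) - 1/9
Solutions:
 f(a) = C1 + 7*a^4/8 - 7*a^2/4 - 7*a*atan(a) + a/9 + 7*log(a^2 + 1)/2


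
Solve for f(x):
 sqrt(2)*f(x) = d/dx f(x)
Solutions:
 f(x) = C1*exp(sqrt(2)*x)


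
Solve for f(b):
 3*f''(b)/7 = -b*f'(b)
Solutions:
 f(b) = C1 + C2*erf(sqrt(42)*b/6)


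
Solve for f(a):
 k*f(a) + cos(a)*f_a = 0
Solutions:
 f(a) = C1*exp(k*(log(sin(a) - 1) - log(sin(a) + 1))/2)


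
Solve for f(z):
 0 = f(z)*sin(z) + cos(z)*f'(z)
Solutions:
 f(z) = C1*cos(z)


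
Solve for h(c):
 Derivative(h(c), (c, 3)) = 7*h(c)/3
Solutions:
 h(c) = C3*exp(3^(2/3)*7^(1/3)*c/3) + (C1*sin(3^(1/6)*7^(1/3)*c/2) + C2*cos(3^(1/6)*7^(1/3)*c/2))*exp(-3^(2/3)*7^(1/3)*c/6)


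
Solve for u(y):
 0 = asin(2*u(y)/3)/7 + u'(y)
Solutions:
 Integral(1/asin(2*_y/3), (_y, u(y))) = C1 - y/7


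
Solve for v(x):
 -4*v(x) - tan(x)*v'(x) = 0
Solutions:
 v(x) = C1/sin(x)^4


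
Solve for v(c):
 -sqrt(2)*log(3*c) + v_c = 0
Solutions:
 v(c) = C1 + sqrt(2)*c*log(c) - sqrt(2)*c + sqrt(2)*c*log(3)


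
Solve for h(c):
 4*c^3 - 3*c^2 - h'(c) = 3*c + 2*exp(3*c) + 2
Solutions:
 h(c) = C1 + c^4 - c^3 - 3*c^2/2 - 2*c - 2*exp(3*c)/3


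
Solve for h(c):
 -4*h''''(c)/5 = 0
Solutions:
 h(c) = C1 + C2*c + C3*c^2 + C4*c^3


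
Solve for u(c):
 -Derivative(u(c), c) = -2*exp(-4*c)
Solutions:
 u(c) = C1 - exp(-4*c)/2


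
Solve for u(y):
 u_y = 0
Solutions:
 u(y) = C1


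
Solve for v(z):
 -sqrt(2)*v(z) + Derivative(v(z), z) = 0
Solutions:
 v(z) = C1*exp(sqrt(2)*z)


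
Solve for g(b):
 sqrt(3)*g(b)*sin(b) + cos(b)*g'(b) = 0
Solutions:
 g(b) = C1*cos(b)^(sqrt(3))


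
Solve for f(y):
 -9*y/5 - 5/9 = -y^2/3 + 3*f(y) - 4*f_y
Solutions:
 f(y) = C1*exp(3*y/4) + y^2/9 - 41*y/135 - 239/405


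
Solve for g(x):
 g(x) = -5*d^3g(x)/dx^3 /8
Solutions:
 g(x) = C3*exp(-2*5^(2/3)*x/5) + (C1*sin(sqrt(3)*5^(2/3)*x/5) + C2*cos(sqrt(3)*5^(2/3)*x/5))*exp(5^(2/3)*x/5)


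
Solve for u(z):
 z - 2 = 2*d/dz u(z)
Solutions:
 u(z) = C1 + z^2/4 - z


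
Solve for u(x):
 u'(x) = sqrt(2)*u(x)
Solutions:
 u(x) = C1*exp(sqrt(2)*x)


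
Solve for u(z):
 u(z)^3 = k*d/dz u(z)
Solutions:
 u(z) = -sqrt(2)*sqrt(-k/(C1*k + z))/2
 u(z) = sqrt(2)*sqrt(-k/(C1*k + z))/2


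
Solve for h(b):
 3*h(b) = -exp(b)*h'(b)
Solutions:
 h(b) = C1*exp(3*exp(-b))


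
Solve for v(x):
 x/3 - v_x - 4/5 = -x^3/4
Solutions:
 v(x) = C1 + x^4/16 + x^2/6 - 4*x/5


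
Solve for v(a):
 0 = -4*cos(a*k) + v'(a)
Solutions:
 v(a) = C1 + 4*sin(a*k)/k


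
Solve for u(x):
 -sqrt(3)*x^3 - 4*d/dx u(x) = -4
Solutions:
 u(x) = C1 - sqrt(3)*x^4/16 + x


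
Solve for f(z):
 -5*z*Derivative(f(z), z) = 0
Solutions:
 f(z) = C1


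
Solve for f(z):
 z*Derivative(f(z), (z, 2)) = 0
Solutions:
 f(z) = C1 + C2*z


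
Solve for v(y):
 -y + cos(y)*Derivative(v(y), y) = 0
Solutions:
 v(y) = C1 + Integral(y/cos(y), y)


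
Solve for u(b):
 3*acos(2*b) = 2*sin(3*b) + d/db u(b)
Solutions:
 u(b) = C1 + 3*b*acos(2*b) - 3*sqrt(1 - 4*b^2)/2 + 2*cos(3*b)/3


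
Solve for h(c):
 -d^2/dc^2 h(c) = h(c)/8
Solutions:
 h(c) = C1*sin(sqrt(2)*c/4) + C2*cos(sqrt(2)*c/4)


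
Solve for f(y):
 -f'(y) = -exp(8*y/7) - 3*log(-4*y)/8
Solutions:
 f(y) = C1 + 3*y*log(-y)/8 + 3*y*(-1 + 2*log(2))/8 + 7*exp(8*y/7)/8


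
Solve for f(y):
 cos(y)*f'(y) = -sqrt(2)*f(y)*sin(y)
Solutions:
 f(y) = C1*cos(y)^(sqrt(2))


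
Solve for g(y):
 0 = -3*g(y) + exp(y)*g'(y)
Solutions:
 g(y) = C1*exp(-3*exp(-y))


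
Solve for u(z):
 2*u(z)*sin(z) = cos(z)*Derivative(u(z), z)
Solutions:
 u(z) = C1/cos(z)^2


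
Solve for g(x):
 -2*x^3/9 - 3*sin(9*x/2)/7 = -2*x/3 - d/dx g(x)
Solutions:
 g(x) = C1 + x^4/18 - x^2/3 - 2*cos(9*x/2)/21


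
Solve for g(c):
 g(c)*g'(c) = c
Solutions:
 g(c) = -sqrt(C1 + c^2)
 g(c) = sqrt(C1 + c^2)


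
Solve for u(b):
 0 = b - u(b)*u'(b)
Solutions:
 u(b) = -sqrt(C1 + b^2)
 u(b) = sqrt(C1 + b^2)


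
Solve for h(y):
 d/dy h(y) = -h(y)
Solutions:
 h(y) = C1*exp(-y)


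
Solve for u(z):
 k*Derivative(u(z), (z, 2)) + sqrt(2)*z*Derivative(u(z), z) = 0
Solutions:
 u(z) = C1 + C2*sqrt(k)*erf(2^(3/4)*z*sqrt(1/k)/2)


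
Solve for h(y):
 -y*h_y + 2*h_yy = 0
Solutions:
 h(y) = C1 + C2*erfi(y/2)


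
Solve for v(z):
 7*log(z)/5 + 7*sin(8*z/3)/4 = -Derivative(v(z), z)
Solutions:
 v(z) = C1 - 7*z*log(z)/5 + 7*z/5 + 21*cos(8*z/3)/32


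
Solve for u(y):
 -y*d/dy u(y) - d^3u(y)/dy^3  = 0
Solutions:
 u(y) = C1 + Integral(C2*airyai(-y) + C3*airybi(-y), y)


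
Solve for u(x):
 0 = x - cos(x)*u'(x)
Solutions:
 u(x) = C1 + Integral(x/cos(x), x)


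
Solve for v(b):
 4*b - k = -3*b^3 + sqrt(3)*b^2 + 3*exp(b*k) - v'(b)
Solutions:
 v(b) = C1 - 3*b^4/4 + sqrt(3)*b^3/3 - 2*b^2 + b*k + 3*exp(b*k)/k


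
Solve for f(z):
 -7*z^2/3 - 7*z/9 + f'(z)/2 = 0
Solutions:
 f(z) = C1 + 14*z^3/9 + 7*z^2/9


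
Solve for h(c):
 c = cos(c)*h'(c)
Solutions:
 h(c) = C1 + Integral(c/cos(c), c)


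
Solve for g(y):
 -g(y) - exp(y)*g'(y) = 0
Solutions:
 g(y) = C1*exp(exp(-y))


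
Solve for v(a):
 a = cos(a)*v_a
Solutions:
 v(a) = C1 + Integral(a/cos(a), a)


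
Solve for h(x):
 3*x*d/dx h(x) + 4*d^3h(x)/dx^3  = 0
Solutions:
 h(x) = C1 + Integral(C2*airyai(-6^(1/3)*x/2) + C3*airybi(-6^(1/3)*x/2), x)


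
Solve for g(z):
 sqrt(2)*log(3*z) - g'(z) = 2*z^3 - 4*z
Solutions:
 g(z) = C1 - z^4/2 + 2*z^2 + sqrt(2)*z*log(z) - sqrt(2)*z + sqrt(2)*z*log(3)


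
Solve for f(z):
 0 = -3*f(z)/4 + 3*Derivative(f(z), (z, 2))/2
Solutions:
 f(z) = C1*exp(-sqrt(2)*z/2) + C2*exp(sqrt(2)*z/2)


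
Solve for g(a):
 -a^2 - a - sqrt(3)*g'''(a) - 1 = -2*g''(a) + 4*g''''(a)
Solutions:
 g(a) = C1 + C2*a + C3*exp(a*(-sqrt(3) + sqrt(35))/8) + C4*exp(-a*(sqrt(3) + sqrt(35))/8) + a^4/24 + a^3*(1 + sqrt(3))/12 + a^2*(sqrt(3) + 13)/8


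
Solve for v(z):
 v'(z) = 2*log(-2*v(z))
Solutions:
 -Integral(1/(log(-_y) + log(2)), (_y, v(z)))/2 = C1 - z


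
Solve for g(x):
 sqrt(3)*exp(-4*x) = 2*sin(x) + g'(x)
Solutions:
 g(x) = C1 + 2*cos(x) - sqrt(3)*exp(-4*x)/4


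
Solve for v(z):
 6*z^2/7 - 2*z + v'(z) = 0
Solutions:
 v(z) = C1 - 2*z^3/7 + z^2


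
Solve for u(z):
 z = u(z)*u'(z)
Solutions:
 u(z) = -sqrt(C1 + z^2)
 u(z) = sqrt(C1 + z^2)


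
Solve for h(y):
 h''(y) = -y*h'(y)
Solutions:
 h(y) = C1 + C2*erf(sqrt(2)*y/2)


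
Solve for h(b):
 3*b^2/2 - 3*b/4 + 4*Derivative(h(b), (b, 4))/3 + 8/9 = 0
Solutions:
 h(b) = C1 + C2*b + C3*b^2 + C4*b^3 - b^6/320 + 3*b^5/640 - b^4/36


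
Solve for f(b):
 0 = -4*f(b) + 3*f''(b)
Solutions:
 f(b) = C1*exp(-2*sqrt(3)*b/3) + C2*exp(2*sqrt(3)*b/3)


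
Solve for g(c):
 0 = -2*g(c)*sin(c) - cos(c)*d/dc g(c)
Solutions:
 g(c) = C1*cos(c)^2


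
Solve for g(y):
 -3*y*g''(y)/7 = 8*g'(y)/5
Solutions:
 g(y) = C1 + C2/y^(41/15)


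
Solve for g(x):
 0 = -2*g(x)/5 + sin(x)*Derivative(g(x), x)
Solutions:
 g(x) = C1*(cos(x) - 1)^(1/5)/(cos(x) + 1)^(1/5)


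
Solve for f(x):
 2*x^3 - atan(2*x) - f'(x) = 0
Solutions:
 f(x) = C1 + x^4/2 - x*atan(2*x) + log(4*x^2 + 1)/4


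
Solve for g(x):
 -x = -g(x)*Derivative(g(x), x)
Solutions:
 g(x) = -sqrt(C1 + x^2)
 g(x) = sqrt(C1 + x^2)


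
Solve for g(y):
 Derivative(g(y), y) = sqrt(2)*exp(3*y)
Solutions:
 g(y) = C1 + sqrt(2)*exp(3*y)/3


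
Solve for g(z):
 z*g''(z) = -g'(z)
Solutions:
 g(z) = C1 + C2*log(z)


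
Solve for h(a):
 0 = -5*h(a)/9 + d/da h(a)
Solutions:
 h(a) = C1*exp(5*a/9)


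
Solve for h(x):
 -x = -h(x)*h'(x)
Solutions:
 h(x) = -sqrt(C1 + x^2)
 h(x) = sqrt(C1 + x^2)


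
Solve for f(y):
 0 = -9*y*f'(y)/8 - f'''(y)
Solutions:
 f(y) = C1 + Integral(C2*airyai(-3^(2/3)*y/2) + C3*airybi(-3^(2/3)*y/2), y)


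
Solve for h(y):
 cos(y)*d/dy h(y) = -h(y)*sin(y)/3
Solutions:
 h(y) = C1*cos(y)^(1/3)


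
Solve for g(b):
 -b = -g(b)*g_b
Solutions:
 g(b) = -sqrt(C1 + b^2)
 g(b) = sqrt(C1 + b^2)


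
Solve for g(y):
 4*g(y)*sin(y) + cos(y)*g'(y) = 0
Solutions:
 g(y) = C1*cos(y)^4


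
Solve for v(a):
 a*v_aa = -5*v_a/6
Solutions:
 v(a) = C1 + C2*a^(1/6)


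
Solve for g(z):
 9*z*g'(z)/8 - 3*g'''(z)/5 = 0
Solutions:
 g(z) = C1 + Integral(C2*airyai(15^(1/3)*z/2) + C3*airybi(15^(1/3)*z/2), z)


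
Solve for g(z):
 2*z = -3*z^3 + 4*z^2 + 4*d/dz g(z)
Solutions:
 g(z) = C1 + 3*z^4/16 - z^3/3 + z^2/4


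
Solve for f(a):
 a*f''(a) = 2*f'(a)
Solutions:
 f(a) = C1 + C2*a^3


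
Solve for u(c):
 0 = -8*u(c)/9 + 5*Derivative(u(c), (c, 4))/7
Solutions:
 u(c) = C1*exp(-sqrt(3)*5^(3/4)*56^(1/4)*c/15) + C2*exp(sqrt(3)*5^(3/4)*56^(1/4)*c/15) + C3*sin(sqrt(3)*5^(3/4)*56^(1/4)*c/15) + C4*cos(sqrt(3)*5^(3/4)*56^(1/4)*c/15)


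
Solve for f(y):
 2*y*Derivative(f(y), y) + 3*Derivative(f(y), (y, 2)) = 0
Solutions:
 f(y) = C1 + C2*erf(sqrt(3)*y/3)


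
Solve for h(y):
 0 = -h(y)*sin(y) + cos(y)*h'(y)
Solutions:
 h(y) = C1/cos(y)


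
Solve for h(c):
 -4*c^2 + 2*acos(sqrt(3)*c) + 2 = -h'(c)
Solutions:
 h(c) = C1 + 4*c^3/3 - 2*c*acos(sqrt(3)*c) - 2*c + 2*sqrt(3)*sqrt(1 - 3*c^2)/3


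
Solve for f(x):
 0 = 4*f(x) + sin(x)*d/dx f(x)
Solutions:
 f(x) = C1*(cos(x)^2 + 2*cos(x) + 1)/(cos(x)^2 - 2*cos(x) + 1)


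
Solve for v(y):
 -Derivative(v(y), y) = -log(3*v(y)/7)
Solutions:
 -Integral(1/(log(_y) - log(7) + log(3)), (_y, v(y))) = C1 - y


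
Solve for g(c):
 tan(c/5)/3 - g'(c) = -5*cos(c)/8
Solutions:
 g(c) = C1 - 5*log(cos(c/5))/3 + 5*sin(c)/8


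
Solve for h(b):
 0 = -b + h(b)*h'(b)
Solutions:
 h(b) = -sqrt(C1 + b^2)
 h(b) = sqrt(C1 + b^2)


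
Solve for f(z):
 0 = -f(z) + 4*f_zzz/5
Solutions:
 f(z) = C3*exp(10^(1/3)*z/2) + (C1*sin(10^(1/3)*sqrt(3)*z/4) + C2*cos(10^(1/3)*sqrt(3)*z/4))*exp(-10^(1/3)*z/4)


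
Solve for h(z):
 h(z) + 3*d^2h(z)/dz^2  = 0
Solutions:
 h(z) = C1*sin(sqrt(3)*z/3) + C2*cos(sqrt(3)*z/3)


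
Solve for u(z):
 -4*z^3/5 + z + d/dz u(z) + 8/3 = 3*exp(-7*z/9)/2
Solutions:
 u(z) = C1 + z^4/5 - z^2/2 - 8*z/3 - 27*exp(-7*z/9)/14


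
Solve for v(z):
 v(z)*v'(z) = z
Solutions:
 v(z) = -sqrt(C1 + z^2)
 v(z) = sqrt(C1 + z^2)


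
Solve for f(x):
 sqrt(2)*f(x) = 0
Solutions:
 f(x) = 0


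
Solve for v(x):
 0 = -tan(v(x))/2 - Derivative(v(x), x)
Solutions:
 v(x) = pi - asin(C1*exp(-x/2))
 v(x) = asin(C1*exp(-x/2))


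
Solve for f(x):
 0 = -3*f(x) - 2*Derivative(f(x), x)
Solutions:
 f(x) = C1*exp(-3*x/2)


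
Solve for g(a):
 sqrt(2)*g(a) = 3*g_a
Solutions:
 g(a) = C1*exp(sqrt(2)*a/3)


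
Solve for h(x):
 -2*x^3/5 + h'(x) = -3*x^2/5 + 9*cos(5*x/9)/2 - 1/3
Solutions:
 h(x) = C1 + x^4/10 - x^3/5 - x/3 + 81*sin(5*x/9)/10


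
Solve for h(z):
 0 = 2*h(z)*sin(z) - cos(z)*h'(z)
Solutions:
 h(z) = C1/cos(z)^2


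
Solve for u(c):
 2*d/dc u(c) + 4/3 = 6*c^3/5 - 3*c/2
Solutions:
 u(c) = C1 + 3*c^4/20 - 3*c^2/8 - 2*c/3


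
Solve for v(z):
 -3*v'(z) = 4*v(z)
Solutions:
 v(z) = C1*exp(-4*z/3)


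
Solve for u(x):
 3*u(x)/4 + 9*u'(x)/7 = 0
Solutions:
 u(x) = C1*exp(-7*x/12)


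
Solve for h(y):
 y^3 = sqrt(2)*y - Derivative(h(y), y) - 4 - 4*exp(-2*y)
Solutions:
 h(y) = C1 - y^4/4 + sqrt(2)*y^2/2 - 4*y + 2*exp(-2*y)


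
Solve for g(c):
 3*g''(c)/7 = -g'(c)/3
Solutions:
 g(c) = C1 + C2*exp(-7*c/9)


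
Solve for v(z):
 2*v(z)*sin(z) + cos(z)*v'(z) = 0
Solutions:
 v(z) = C1*cos(z)^2


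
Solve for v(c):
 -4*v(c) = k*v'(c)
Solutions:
 v(c) = C1*exp(-4*c/k)


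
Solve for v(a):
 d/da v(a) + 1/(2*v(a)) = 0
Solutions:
 v(a) = -sqrt(C1 - a)
 v(a) = sqrt(C1 - a)


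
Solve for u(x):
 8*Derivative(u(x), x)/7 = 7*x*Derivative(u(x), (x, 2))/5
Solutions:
 u(x) = C1 + C2*x^(89/49)


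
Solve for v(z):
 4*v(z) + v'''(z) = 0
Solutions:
 v(z) = C3*exp(-2^(2/3)*z) + (C1*sin(2^(2/3)*sqrt(3)*z/2) + C2*cos(2^(2/3)*sqrt(3)*z/2))*exp(2^(2/3)*z/2)


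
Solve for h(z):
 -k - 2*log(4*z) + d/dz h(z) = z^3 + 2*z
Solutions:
 h(z) = C1 + k*z + z^4/4 + z^2 + 2*z*log(z) - 2*z + z*log(16)


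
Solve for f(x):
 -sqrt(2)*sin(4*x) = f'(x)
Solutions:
 f(x) = C1 + sqrt(2)*cos(4*x)/4


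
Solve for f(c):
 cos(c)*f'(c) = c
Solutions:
 f(c) = C1 + Integral(c/cos(c), c)


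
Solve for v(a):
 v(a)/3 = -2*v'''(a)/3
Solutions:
 v(a) = C3*exp(-2^(2/3)*a/2) + (C1*sin(2^(2/3)*sqrt(3)*a/4) + C2*cos(2^(2/3)*sqrt(3)*a/4))*exp(2^(2/3)*a/4)


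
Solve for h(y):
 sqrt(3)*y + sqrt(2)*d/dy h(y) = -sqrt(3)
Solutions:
 h(y) = C1 - sqrt(6)*y^2/4 - sqrt(6)*y/2


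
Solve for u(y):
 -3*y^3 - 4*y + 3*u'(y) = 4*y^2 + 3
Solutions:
 u(y) = C1 + y^4/4 + 4*y^3/9 + 2*y^2/3 + y


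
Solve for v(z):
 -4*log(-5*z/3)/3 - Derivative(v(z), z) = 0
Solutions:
 v(z) = C1 - 4*z*log(-z)/3 + 4*z*(-log(5) + 1 + log(3))/3


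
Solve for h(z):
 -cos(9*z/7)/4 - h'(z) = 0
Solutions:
 h(z) = C1 - 7*sin(9*z/7)/36


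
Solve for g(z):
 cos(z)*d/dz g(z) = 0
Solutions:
 g(z) = C1


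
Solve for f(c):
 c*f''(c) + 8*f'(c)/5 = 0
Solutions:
 f(c) = C1 + C2/c^(3/5)


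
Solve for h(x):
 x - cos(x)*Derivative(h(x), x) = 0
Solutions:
 h(x) = C1 + Integral(x/cos(x), x)


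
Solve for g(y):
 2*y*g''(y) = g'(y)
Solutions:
 g(y) = C1 + C2*y^(3/2)


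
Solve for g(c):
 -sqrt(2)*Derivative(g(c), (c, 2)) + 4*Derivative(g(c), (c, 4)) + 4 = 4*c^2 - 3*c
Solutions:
 g(c) = C1 + C2*c + C3*exp(-2^(1/4)*c/2) + C4*exp(2^(1/4)*c/2) - sqrt(2)*c^4/6 + sqrt(2)*c^3/4 + c^2*(-8 + sqrt(2))


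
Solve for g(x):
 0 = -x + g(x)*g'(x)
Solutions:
 g(x) = -sqrt(C1 + x^2)
 g(x) = sqrt(C1 + x^2)


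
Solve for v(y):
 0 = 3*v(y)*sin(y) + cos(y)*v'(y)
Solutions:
 v(y) = C1*cos(y)^3


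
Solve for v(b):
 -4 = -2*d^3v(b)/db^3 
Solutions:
 v(b) = C1 + C2*b + C3*b^2 + b^3/3


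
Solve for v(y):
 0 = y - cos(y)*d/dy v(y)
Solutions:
 v(y) = C1 + Integral(y/cos(y), y)


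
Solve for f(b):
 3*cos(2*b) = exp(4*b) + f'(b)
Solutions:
 f(b) = C1 - exp(4*b)/4 + 3*sin(2*b)/2


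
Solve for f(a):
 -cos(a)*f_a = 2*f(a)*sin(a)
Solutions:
 f(a) = C1*cos(a)^2


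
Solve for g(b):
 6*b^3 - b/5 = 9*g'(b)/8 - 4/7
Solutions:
 g(b) = C1 + 4*b^4/3 - 4*b^2/45 + 32*b/63


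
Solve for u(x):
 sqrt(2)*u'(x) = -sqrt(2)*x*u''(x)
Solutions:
 u(x) = C1 + C2*log(x)


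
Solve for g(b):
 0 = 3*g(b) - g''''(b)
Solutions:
 g(b) = C1*exp(-3^(1/4)*b) + C2*exp(3^(1/4)*b) + C3*sin(3^(1/4)*b) + C4*cos(3^(1/4)*b)


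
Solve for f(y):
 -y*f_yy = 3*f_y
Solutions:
 f(y) = C1 + C2/y^2


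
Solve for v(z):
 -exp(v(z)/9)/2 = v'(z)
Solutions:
 v(z) = 9*log(1/(C1 + z)) + 9*log(18)


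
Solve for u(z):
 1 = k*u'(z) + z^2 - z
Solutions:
 u(z) = C1 - z^3/(3*k) + z^2/(2*k) + z/k


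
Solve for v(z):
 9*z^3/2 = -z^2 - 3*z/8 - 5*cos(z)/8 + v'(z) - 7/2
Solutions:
 v(z) = C1 + 9*z^4/8 + z^3/3 + 3*z^2/16 + 7*z/2 + 5*sin(z)/8


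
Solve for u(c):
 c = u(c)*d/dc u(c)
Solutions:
 u(c) = -sqrt(C1 + c^2)
 u(c) = sqrt(C1 + c^2)


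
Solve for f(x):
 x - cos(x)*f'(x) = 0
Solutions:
 f(x) = C1 + Integral(x/cos(x), x)


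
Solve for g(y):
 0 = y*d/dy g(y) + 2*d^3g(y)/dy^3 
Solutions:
 g(y) = C1 + Integral(C2*airyai(-2^(2/3)*y/2) + C3*airybi(-2^(2/3)*y/2), y)


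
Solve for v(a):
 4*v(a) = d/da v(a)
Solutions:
 v(a) = C1*exp(4*a)


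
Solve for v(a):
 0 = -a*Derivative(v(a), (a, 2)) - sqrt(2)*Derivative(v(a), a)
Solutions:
 v(a) = C1 + C2*a^(1 - sqrt(2))


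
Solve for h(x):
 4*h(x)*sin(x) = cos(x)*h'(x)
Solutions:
 h(x) = C1/cos(x)^4


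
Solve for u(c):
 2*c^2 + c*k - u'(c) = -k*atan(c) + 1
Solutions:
 u(c) = C1 + 2*c^3/3 + c^2*k/2 - c + k*(c*atan(c) - log(c^2 + 1)/2)


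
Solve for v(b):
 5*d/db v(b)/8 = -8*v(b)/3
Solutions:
 v(b) = C1*exp(-64*b/15)


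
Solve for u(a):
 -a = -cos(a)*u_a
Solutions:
 u(a) = C1 + Integral(a/cos(a), a)


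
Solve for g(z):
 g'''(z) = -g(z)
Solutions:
 g(z) = C3*exp(-z) + (C1*sin(sqrt(3)*z/2) + C2*cos(sqrt(3)*z/2))*exp(z/2)


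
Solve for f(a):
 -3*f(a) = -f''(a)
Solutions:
 f(a) = C1*exp(-sqrt(3)*a) + C2*exp(sqrt(3)*a)


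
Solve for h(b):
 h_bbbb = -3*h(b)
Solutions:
 h(b) = (C1*sin(sqrt(2)*3^(1/4)*b/2) + C2*cos(sqrt(2)*3^(1/4)*b/2))*exp(-sqrt(2)*3^(1/4)*b/2) + (C3*sin(sqrt(2)*3^(1/4)*b/2) + C4*cos(sqrt(2)*3^(1/4)*b/2))*exp(sqrt(2)*3^(1/4)*b/2)


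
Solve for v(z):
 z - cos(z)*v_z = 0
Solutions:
 v(z) = C1 + Integral(z/cos(z), z)


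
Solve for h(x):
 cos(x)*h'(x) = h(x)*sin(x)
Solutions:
 h(x) = C1/cos(x)


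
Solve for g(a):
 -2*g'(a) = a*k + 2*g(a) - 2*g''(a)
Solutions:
 g(a) = C1*exp(a*(1 - sqrt(5))/2) + C2*exp(a*(1 + sqrt(5))/2) - a*k/2 + k/2


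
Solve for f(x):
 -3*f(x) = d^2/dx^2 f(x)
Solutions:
 f(x) = C1*sin(sqrt(3)*x) + C2*cos(sqrt(3)*x)


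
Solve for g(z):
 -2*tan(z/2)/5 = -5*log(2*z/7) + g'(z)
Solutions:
 g(z) = C1 + 5*z*log(z) - 5*z*log(7) - 5*z + 5*z*log(2) + 4*log(cos(z/2))/5


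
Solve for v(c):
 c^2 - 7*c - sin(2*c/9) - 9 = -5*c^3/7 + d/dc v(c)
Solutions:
 v(c) = C1 + 5*c^4/28 + c^3/3 - 7*c^2/2 - 9*c + 9*cos(2*c/9)/2


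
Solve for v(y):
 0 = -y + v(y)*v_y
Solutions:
 v(y) = -sqrt(C1 + y^2)
 v(y) = sqrt(C1 + y^2)


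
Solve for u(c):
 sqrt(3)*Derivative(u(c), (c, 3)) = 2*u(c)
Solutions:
 u(c) = C3*exp(2^(1/3)*3^(5/6)*c/3) + (C1*sin(6^(1/3)*c/2) + C2*cos(6^(1/3)*c/2))*exp(-2^(1/3)*3^(5/6)*c/6)


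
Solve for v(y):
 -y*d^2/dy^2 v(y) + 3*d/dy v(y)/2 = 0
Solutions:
 v(y) = C1 + C2*y^(5/2)


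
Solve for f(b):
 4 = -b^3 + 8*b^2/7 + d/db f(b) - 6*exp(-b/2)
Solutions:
 f(b) = C1 + b^4/4 - 8*b^3/21 + 4*b - 12*exp(-b/2)


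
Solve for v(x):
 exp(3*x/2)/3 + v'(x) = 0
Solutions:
 v(x) = C1 - 2*exp(3*x/2)/9


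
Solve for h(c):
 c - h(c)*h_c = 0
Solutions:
 h(c) = -sqrt(C1 + c^2)
 h(c) = sqrt(C1 + c^2)


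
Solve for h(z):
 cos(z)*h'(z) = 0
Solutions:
 h(z) = C1


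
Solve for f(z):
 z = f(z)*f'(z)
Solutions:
 f(z) = -sqrt(C1 + z^2)
 f(z) = sqrt(C1 + z^2)


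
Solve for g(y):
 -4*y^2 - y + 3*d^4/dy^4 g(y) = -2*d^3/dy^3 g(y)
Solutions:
 g(y) = C1 + C2*y + C3*y^2 + C4*exp(-2*y/3) + y^5/30 - 11*y^4/48 + 11*y^3/8


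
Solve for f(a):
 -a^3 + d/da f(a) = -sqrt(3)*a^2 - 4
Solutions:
 f(a) = C1 + a^4/4 - sqrt(3)*a^3/3 - 4*a


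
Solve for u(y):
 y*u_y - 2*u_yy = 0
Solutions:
 u(y) = C1 + C2*erfi(y/2)


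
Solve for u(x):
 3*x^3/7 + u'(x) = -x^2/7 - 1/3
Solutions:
 u(x) = C1 - 3*x^4/28 - x^3/21 - x/3


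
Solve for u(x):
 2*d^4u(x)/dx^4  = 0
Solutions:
 u(x) = C1 + C2*x + C3*x^2 + C4*x^3


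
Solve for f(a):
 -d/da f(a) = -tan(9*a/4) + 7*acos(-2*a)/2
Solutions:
 f(a) = C1 - 7*a*acos(-2*a)/2 - 7*sqrt(1 - 4*a^2)/4 - 4*log(cos(9*a/4))/9


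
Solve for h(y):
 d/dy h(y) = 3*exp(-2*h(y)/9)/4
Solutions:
 h(y) = 9*log(-sqrt(C1 + 3*y)) - 9*log(6) + 9*log(2)/2
 h(y) = 9*log(C1 + 3*y)/2 - 9*log(6) + 9*log(2)/2


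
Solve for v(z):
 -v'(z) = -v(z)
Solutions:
 v(z) = C1*exp(z)


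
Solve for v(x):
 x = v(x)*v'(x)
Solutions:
 v(x) = -sqrt(C1 + x^2)
 v(x) = sqrt(C1 + x^2)


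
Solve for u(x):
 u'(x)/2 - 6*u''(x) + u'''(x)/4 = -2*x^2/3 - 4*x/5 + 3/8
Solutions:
 u(x) = C1 + C2*exp(x*(12 - sqrt(142))) + C3*exp(x*(sqrt(142) + 12)) - 4*x^3/9 - 84*x^2/5 - 24067*x/60


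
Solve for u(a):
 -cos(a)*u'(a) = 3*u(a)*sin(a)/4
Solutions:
 u(a) = C1*cos(a)^(3/4)


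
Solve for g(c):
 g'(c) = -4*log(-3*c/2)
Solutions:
 g(c) = C1 - 4*c*log(-c) + 4*c*(-log(3) + log(2) + 1)


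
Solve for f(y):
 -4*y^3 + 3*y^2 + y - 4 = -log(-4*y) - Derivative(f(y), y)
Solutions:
 f(y) = C1 + y^4 - y^3 - y^2/2 - y*log(-y) + y*(5 - 2*log(2))


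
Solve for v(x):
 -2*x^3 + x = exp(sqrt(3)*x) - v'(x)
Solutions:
 v(x) = C1 + x^4/2 - x^2/2 + sqrt(3)*exp(sqrt(3)*x)/3


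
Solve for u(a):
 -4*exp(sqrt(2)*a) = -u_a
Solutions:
 u(a) = C1 + 2*sqrt(2)*exp(sqrt(2)*a)


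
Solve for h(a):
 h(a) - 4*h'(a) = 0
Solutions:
 h(a) = C1*exp(a/4)


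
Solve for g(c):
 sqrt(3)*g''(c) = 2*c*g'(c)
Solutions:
 g(c) = C1 + C2*erfi(3^(3/4)*c/3)


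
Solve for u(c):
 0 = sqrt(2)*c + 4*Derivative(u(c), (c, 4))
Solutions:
 u(c) = C1 + C2*c + C3*c^2 + C4*c^3 - sqrt(2)*c^5/480


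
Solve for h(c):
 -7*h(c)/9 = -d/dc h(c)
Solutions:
 h(c) = C1*exp(7*c/9)


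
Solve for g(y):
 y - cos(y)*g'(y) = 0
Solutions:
 g(y) = C1 + Integral(y/cos(y), y)


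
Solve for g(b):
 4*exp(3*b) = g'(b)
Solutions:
 g(b) = C1 + 4*exp(3*b)/3


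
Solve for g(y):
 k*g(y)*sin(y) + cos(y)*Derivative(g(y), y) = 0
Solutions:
 g(y) = C1*exp(k*log(cos(y)))


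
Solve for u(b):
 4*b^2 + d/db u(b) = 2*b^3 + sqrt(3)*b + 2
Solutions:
 u(b) = C1 + b^4/2 - 4*b^3/3 + sqrt(3)*b^2/2 + 2*b


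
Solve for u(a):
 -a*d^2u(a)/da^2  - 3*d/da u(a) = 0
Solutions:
 u(a) = C1 + C2/a^2


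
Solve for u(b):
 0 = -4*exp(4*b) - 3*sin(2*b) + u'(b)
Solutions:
 u(b) = C1 + exp(4*b) - 3*cos(2*b)/2


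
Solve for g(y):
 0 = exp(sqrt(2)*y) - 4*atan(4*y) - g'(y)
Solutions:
 g(y) = C1 - 4*y*atan(4*y) + sqrt(2)*exp(sqrt(2)*y)/2 + log(16*y^2 + 1)/2


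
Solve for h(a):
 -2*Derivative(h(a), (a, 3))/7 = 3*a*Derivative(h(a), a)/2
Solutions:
 h(a) = C1 + Integral(C2*airyai(-42^(1/3)*a/2) + C3*airybi(-42^(1/3)*a/2), a)


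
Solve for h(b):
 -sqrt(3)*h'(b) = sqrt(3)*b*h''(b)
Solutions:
 h(b) = C1 + C2*log(b)


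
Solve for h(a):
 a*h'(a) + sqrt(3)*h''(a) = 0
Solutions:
 h(a) = C1 + C2*erf(sqrt(2)*3^(3/4)*a/6)


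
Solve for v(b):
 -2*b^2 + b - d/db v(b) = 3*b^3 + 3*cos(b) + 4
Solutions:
 v(b) = C1 - 3*b^4/4 - 2*b^3/3 + b^2/2 - 4*b - 3*sin(b)


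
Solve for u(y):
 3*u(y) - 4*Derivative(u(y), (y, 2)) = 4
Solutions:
 u(y) = C1*exp(-sqrt(3)*y/2) + C2*exp(sqrt(3)*y/2) + 4/3


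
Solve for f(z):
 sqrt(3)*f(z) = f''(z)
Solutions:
 f(z) = C1*exp(-3^(1/4)*z) + C2*exp(3^(1/4)*z)


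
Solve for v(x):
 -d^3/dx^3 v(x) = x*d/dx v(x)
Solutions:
 v(x) = C1 + Integral(C2*airyai(-x) + C3*airybi(-x), x)


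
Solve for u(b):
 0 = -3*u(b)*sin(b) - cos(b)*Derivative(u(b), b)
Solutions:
 u(b) = C1*cos(b)^3


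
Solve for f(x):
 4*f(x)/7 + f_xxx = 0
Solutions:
 f(x) = C3*exp(-14^(2/3)*x/7) + (C1*sin(14^(2/3)*sqrt(3)*x/14) + C2*cos(14^(2/3)*sqrt(3)*x/14))*exp(14^(2/3)*x/14)


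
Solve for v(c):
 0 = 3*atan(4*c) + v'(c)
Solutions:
 v(c) = C1 - 3*c*atan(4*c) + 3*log(16*c^2 + 1)/8


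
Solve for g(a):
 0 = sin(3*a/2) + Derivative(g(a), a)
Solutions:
 g(a) = C1 + 2*cos(3*a/2)/3


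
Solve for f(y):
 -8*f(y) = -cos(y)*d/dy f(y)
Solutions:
 f(y) = C1*(sin(y)^4 + 4*sin(y)^3 + 6*sin(y)^2 + 4*sin(y) + 1)/(sin(y)^4 - 4*sin(y)^3 + 6*sin(y)^2 - 4*sin(y) + 1)


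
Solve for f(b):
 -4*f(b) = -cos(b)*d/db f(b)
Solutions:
 f(b) = C1*(sin(b)^2 + 2*sin(b) + 1)/(sin(b)^2 - 2*sin(b) + 1)


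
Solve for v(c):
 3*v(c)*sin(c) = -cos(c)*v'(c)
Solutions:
 v(c) = C1*cos(c)^3


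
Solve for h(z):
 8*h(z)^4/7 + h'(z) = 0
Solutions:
 h(z) = 7^(1/3)*(1/(C1 + 24*z))^(1/3)
 h(z) = 7^(1/3)*(-3^(2/3) - 3*3^(1/6)*I)*(1/(C1 + 8*z))^(1/3)/6
 h(z) = 7^(1/3)*(-3^(2/3) + 3*3^(1/6)*I)*(1/(C1 + 8*z))^(1/3)/6


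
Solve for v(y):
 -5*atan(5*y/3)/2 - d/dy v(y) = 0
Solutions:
 v(y) = C1 - 5*y*atan(5*y/3)/2 + 3*log(25*y^2 + 9)/4


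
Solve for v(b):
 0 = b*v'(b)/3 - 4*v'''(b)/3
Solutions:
 v(b) = C1 + Integral(C2*airyai(2^(1/3)*b/2) + C3*airybi(2^(1/3)*b/2), b)


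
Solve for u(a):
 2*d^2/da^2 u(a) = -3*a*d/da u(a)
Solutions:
 u(a) = C1 + C2*erf(sqrt(3)*a/2)


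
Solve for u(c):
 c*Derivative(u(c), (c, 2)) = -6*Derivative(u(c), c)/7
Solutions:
 u(c) = C1 + C2*c^(1/7)


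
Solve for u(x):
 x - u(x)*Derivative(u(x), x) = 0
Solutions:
 u(x) = -sqrt(C1 + x^2)
 u(x) = sqrt(C1 + x^2)


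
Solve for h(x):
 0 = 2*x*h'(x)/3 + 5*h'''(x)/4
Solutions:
 h(x) = C1 + Integral(C2*airyai(-2*15^(2/3)*x/15) + C3*airybi(-2*15^(2/3)*x/15), x)


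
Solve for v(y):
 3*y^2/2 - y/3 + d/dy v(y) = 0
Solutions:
 v(y) = C1 - y^3/2 + y^2/6


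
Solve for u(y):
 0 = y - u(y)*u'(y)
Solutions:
 u(y) = -sqrt(C1 + y^2)
 u(y) = sqrt(C1 + y^2)


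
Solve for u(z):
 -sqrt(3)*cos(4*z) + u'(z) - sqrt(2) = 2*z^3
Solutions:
 u(z) = C1 + z^4/2 + sqrt(2)*z + sqrt(3)*sin(4*z)/4


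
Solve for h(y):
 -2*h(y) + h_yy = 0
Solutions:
 h(y) = C1*exp(-sqrt(2)*y) + C2*exp(sqrt(2)*y)


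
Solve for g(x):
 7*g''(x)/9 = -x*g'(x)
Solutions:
 g(x) = C1 + C2*erf(3*sqrt(14)*x/14)


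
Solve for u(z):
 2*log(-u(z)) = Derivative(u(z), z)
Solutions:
 -li(-u(z)) = C1 + 2*z


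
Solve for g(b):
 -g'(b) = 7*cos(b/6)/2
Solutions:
 g(b) = C1 - 21*sin(b/6)


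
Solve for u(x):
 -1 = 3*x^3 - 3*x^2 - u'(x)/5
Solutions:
 u(x) = C1 + 15*x^4/4 - 5*x^3 + 5*x


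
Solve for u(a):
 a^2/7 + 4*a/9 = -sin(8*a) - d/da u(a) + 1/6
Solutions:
 u(a) = C1 - a^3/21 - 2*a^2/9 + a/6 + cos(8*a)/8


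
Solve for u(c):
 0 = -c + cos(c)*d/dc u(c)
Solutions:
 u(c) = C1 + Integral(c/cos(c), c)


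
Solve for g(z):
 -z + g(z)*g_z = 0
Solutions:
 g(z) = -sqrt(C1 + z^2)
 g(z) = sqrt(C1 + z^2)


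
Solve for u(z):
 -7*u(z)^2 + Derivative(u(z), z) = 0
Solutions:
 u(z) = -1/(C1 + 7*z)


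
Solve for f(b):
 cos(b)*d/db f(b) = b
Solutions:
 f(b) = C1 + Integral(b/cos(b), b)


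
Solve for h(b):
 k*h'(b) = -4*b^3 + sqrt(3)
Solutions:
 h(b) = C1 - b^4/k + sqrt(3)*b/k


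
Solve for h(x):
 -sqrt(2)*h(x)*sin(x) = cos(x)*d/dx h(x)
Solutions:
 h(x) = C1*cos(x)^(sqrt(2))


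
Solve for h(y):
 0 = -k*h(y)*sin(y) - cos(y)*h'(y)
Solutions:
 h(y) = C1*exp(k*log(cos(y)))


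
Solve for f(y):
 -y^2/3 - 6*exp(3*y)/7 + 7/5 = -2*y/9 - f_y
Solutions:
 f(y) = C1 + y^3/9 - y^2/9 - 7*y/5 + 2*exp(3*y)/7


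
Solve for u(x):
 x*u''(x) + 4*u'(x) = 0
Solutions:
 u(x) = C1 + C2/x^3


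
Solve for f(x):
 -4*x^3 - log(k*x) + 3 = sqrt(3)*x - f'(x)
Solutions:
 f(x) = C1 + x^4 + sqrt(3)*x^2/2 + x*log(k*x) - 4*x


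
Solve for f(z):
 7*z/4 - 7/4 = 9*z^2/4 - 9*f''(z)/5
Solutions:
 f(z) = C1 + C2*z + 5*z^4/48 - 35*z^3/216 + 35*z^2/72


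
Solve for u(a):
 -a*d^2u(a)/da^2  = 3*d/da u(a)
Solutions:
 u(a) = C1 + C2/a^2


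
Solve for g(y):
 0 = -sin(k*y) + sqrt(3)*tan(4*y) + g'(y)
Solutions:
 g(y) = C1 + Piecewise((-cos(k*y)/k, Ne(k, 0)), (0, True)) + sqrt(3)*log(cos(4*y))/4


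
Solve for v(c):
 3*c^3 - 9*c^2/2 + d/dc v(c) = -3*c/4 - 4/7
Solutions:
 v(c) = C1 - 3*c^4/4 + 3*c^3/2 - 3*c^2/8 - 4*c/7


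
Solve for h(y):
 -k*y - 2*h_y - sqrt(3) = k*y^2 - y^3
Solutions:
 h(y) = C1 - k*y^3/6 - k*y^2/4 + y^4/8 - sqrt(3)*y/2


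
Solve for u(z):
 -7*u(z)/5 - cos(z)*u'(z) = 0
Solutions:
 u(z) = C1*(sin(z) - 1)^(7/10)/(sin(z) + 1)^(7/10)


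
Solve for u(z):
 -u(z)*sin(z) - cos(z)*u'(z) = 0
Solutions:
 u(z) = C1*cos(z)


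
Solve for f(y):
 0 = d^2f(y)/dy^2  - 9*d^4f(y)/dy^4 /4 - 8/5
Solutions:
 f(y) = C1 + C2*y + C3*exp(-2*y/3) + C4*exp(2*y/3) + 4*y^2/5
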